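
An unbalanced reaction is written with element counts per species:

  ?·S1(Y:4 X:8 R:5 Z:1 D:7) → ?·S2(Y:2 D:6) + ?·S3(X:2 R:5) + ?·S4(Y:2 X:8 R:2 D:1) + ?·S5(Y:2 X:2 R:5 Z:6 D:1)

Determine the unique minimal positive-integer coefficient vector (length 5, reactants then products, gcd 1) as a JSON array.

Y: 6·4 = 24 | 6·2+3·0+5·2+1·2 = 24
X: 6·8 = 48 | 6·0+3·2+5·8+1·2 = 48
R: 6·5 = 30 | 6·0+3·5+5·2+1·5 = 30
Z: 6·1 = 6 | 6·0+3·0+5·0+1·6 = 6
D: 6·7 = 42 | 6·6+3·0+5·1+1·1 = 42
gcd(6,6,3,5,1) = 1

Coefficients: [6, 6, 3, 5, 1]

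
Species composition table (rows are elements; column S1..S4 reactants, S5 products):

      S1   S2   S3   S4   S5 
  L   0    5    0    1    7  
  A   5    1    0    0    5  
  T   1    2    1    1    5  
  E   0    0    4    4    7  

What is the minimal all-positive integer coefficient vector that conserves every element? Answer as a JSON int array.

L: 3·0+5·5+4·0+3·1 = 28 | 4·7 = 28
A: 3·5+5·1+4·0+3·0 = 20 | 4·5 = 20
T: 3·1+5·2+4·1+3·1 = 20 | 4·5 = 20
E: 3·0+5·0+4·4+3·4 = 28 | 4·7 = 28
gcd(3,5,4,3,4) = 1

Coefficients: [3, 5, 4, 3, 4]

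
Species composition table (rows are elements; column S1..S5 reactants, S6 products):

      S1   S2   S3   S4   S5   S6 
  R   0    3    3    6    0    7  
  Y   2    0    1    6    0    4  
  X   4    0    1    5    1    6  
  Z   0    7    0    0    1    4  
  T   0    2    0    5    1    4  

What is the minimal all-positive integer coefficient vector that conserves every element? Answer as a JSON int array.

Coefficients: [1, 1, 4, 1, 5, 3]

R: 1·0+1·3+4·3+1·6+5·0 = 21 | 3·7 = 21
Y: 1·2+1·0+4·1+1·6+5·0 = 12 | 3·4 = 12
X: 1·4+1·0+4·1+1·5+5·1 = 18 | 3·6 = 18
Z: 1·0+1·7+4·0+1·0+5·1 = 12 | 3·4 = 12
T: 1·0+1·2+4·0+1·5+5·1 = 12 | 3·4 = 12
gcd(1,1,4,1,5,3) = 1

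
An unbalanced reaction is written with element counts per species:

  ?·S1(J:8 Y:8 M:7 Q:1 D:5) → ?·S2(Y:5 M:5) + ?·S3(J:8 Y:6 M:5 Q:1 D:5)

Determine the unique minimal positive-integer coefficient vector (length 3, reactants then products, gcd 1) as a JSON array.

J: 5·8 = 40 | 2·0+5·8 = 40
Y: 5·8 = 40 | 2·5+5·6 = 40
M: 5·7 = 35 | 2·5+5·5 = 35
Q: 5·1 = 5 | 2·0+5·1 = 5
D: 5·5 = 25 | 2·0+5·5 = 25
gcd(5,2,5) = 1

Coefficients: [5, 2, 5]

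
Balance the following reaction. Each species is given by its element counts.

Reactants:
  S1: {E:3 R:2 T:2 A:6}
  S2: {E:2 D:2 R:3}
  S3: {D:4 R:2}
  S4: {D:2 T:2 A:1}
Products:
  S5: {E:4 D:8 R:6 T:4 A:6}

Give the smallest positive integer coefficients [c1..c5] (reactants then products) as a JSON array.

E: 4·3+4·2+5·0+6·0 = 20 | 5·4 = 20
D: 4·0+4·2+5·4+6·2 = 40 | 5·8 = 40
R: 4·2+4·3+5·2+6·0 = 30 | 5·6 = 30
T: 4·2+4·0+5·0+6·2 = 20 | 5·4 = 20
A: 4·6+4·0+5·0+6·1 = 30 | 5·6 = 30
gcd(4,4,5,6,5) = 1

Coefficients: [4, 4, 5, 6, 5]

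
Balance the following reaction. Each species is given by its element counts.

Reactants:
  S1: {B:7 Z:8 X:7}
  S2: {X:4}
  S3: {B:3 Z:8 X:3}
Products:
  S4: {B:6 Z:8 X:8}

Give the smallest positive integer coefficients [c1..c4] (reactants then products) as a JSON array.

Coefficients: [3, 2, 1, 4]

B: 3·7+2·0+1·3 = 24 | 4·6 = 24
Z: 3·8+2·0+1·8 = 32 | 4·8 = 32
X: 3·7+2·4+1·3 = 32 | 4·8 = 32
gcd(3,2,1,4) = 1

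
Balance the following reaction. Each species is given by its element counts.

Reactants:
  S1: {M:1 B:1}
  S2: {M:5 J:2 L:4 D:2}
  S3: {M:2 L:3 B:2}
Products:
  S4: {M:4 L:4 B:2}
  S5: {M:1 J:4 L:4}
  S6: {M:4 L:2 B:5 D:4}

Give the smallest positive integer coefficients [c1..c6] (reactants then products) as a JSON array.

M: 3·1+2·5+6·2 = 25 | 5·4+1·1+1·4 = 25
J: 3·0+2·2+6·0 = 4 | 5·0+1·4+1·0 = 4
L: 3·0+2·4+6·3 = 26 | 5·4+1·4+1·2 = 26
B: 3·1+2·0+6·2 = 15 | 5·2+1·0+1·5 = 15
D: 3·0+2·2+6·0 = 4 | 5·0+1·0+1·4 = 4
gcd(3,2,6,5,1,1) = 1

Coefficients: [3, 2, 6, 5, 1, 1]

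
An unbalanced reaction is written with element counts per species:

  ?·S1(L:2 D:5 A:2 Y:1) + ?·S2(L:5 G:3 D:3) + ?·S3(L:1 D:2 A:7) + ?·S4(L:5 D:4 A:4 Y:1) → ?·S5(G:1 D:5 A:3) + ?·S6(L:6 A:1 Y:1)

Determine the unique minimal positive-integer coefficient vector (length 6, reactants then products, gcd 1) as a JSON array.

Coefficients: [2, 2, 1, 3, 6, 5]

L: 2·2+2·5+1·1+3·5 = 30 | 6·0+5·6 = 30
G: 2·0+2·3+1·0+3·0 = 6 | 6·1+5·0 = 6
D: 2·5+2·3+1·2+3·4 = 30 | 6·5+5·0 = 30
A: 2·2+2·0+1·7+3·4 = 23 | 6·3+5·1 = 23
Y: 2·1+2·0+1·0+3·1 = 5 | 6·0+5·1 = 5
gcd(2,2,1,3,6,5) = 1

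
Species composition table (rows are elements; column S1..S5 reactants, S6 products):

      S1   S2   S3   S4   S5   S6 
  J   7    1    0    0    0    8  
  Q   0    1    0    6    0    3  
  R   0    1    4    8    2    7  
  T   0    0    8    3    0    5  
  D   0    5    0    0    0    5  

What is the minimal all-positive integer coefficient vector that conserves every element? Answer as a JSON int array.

Coefficients: [6, 6, 3, 2, 4, 6]

J: 6·7+6·1+3·0+2·0+4·0 = 48 | 6·8 = 48
Q: 6·0+6·1+3·0+2·6+4·0 = 18 | 6·3 = 18
R: 6·0+6·1+3·4+2·8+4·2 = 42 | 6·7 = 42
T: 6·0+6·0+3·8+2·3+4·0 = 30 | 6·5 = 30
D: 6·0+6·5+3·0+2·0+4·0 = 30 | 6·5 = 30
gcd(6,6,3,2,4,6) = 1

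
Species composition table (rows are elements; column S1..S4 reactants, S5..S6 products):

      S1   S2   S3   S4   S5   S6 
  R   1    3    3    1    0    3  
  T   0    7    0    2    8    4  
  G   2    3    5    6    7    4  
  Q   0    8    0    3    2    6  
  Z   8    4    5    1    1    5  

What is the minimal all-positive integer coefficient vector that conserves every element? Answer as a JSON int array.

R: 1·1+4·3+1·3+2·1 = 18 | 1·0+6·3 = 18
T: 1·0+4·7+1·0+2·2 = 32 | 1·8+6·4 = 32
G: 1·2+4·3+1·5+2·6 = 31 | 1·7+6·4 = 31
Q: 1·0+4·8+1·0+2·3 = 38 | 1·2+6·6 = 38
Z: 1·8+4·4+1·5+2·1 = 31 | 1·1+6·5 = 31
gcd(1,4,1,2,1,6) = 1

Coefficients: [1, 4, 1, 2, 1, 6]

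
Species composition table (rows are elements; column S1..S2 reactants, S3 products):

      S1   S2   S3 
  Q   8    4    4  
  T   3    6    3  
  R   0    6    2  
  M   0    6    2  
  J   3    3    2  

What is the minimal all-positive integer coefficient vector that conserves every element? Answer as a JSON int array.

Q: 1·8+1·4 = 12 | 3·4 = 12
T: 1·3+1·6 = 9 | 3·3 = 9
R: 1·0+1·6 = 6 | 3·2 = 6
M: 1·0+1·6 = 6 | 3·2 = 6
J: 1·3+1·3 = 6 | 3·2 = 6
gcd(1,1,3) = 1

Coefficients: [1, 1, 3]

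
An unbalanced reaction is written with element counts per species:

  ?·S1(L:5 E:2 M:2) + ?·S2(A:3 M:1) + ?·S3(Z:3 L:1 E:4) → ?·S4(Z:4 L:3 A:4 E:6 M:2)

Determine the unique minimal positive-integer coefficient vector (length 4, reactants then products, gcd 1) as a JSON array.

Z: 1·0+4·0+4·3 = 12 | 3·4 = 12
L: 1·5+4·0+4·1 = 9 | 3·3 = 9
A: 1·0+4·3+4·0 = 12 | 3·4 = 12
E: 1·2+4·0+4·4 = 18 | 3·6 = 18
M: 1·2+4·1+4·0 = 6 | 3·2 = 6
gcd(1,4,4,3) = 1

Coefficients: [1, 4, 4, 3]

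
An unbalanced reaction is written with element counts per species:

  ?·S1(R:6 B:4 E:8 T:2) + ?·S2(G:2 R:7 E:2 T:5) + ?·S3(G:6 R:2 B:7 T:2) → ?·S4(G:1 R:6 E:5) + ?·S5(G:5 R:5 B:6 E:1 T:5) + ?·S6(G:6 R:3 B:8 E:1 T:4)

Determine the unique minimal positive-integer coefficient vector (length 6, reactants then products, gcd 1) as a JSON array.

G: 2·0+3·2+6·6 = 42 | 3·1+3·5+4·6 = 42
R: 2·6+3·7+6·2 = 45 | 3·6+3·5+4·3 = 45
B: 2·4+3·0+6·7 = 50 | 3·0+3·6+4·8 = 50
E: 2·8+3·2+6·0 = 22 | 3·5+3·1+4·1 = 22
T: 2·2+3·5+6·2 = 31 | 3·0+3·5+4·4 = 31
gcd(2,3,6,3,3,4) = 1

Coefficients: [2, 3, 6, 3, 3, 4]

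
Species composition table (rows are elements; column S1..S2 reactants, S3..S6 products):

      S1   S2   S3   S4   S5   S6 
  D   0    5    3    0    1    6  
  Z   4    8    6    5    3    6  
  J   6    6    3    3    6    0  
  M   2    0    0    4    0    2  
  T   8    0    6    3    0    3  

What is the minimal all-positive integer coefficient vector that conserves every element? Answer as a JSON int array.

Coefficients: [3, 4, 3, 1, 5, 1]

D: 3·0+4·5 = 20 | 3·3+1·0+5·1+1·6 = 20
Z: 3·4+4·8 = 44 | 3·6+1·5+5·3+1·6 = 44
J: 3·6+4·6 = 42 | 3·3+1·3+5·6+1·0 = 42
M: 3·2+4·0 = 6 | 3·0+1·4+5·0+1·2 = 6
T: 3·8+4·0 = 24 | 3·6+1·3+5·0+1·3 = 24
gcd(3,4,3,1,5,1) = 1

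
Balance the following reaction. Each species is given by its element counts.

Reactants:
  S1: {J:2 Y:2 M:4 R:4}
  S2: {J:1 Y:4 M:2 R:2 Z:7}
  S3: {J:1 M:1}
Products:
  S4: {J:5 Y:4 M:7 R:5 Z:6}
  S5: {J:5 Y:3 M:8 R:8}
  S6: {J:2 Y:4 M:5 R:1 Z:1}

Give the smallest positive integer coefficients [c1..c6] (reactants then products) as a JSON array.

J: 5·2+1·1+6·1 = 17 | 1·5+2·5+1·2 = 17
Y: 5·2+1·4+6·0 = 14 | 1·4+2·3+1·4 = 14
M: 5·4+1·2+6·1 = 28 | 1·7+2·8+1·5 = 28
R: 5·4+1·2+6·0 = 22 | 1·5+2·8+1·1 = 22
Z: 5·0+1·7+6·0 = 7 | 1·6+2·0+1·1 = 7
gcd(5,1,6,1,2,1) = 1

Coefficients: [5, 1, 6, 1, 2, 1]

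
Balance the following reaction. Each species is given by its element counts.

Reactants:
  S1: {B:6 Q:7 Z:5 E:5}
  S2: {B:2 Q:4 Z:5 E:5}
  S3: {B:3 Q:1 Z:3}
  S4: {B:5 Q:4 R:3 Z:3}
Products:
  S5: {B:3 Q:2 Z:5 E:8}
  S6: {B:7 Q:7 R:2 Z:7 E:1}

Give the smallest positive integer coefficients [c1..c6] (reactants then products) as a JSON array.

Coefficients: [1, 5, 5, 4, 3, 6]

B: 1·6+5·2+5·3+4·5 = 51 | 3·3+6·7 = 51
Q: 1·7+5·4+5·1+4·4 = 48 | 3·2+6·7 = 48
R: 1·0+5·0+5·0+4·3 = 12 | 3·0+6·2 = 12
Z: 1·5+5·5+5·3+4·3 = 57 | 3·5+6·7 = 57
E: 1·5+5·5+5·0+4·0 = 30 | 3·8+6·1 = 30
gcd(1,5,5,4,3,6) = 1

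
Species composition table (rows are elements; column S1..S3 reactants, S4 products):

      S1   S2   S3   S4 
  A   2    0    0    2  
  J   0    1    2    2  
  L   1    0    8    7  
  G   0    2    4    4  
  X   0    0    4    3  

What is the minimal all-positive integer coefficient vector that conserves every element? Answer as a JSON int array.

A: 4·2+2·0+3·0 = 8 | 4·2 = 8
J: 4·0+2·1+3·2 = 8 | 4·2 = 8
L: 4·1+2·0+3·8 = 28 | 4·7 = 28
G: 4·0+2·2+3·4 = 16 | 4·4 = 16
X: 4·0+2·0+3·4 = 12 | 4·3 = 12
gcd(4,2,3,4) = 1

Coefficients: [4, 2, 3, 4]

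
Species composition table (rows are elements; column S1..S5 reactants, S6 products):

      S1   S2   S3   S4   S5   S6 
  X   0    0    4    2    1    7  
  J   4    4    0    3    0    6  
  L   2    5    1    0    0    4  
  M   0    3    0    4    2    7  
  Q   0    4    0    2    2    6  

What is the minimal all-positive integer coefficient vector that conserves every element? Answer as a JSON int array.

X: 2·0+1·0+3·4+2·2+5·1 = 21 | 3·7 = 21
J: 2·4+1·4+3·0+2·3+5·0 = 18 | 3·6 = 18
L: 2·2+1·5+3·1+2·0+5·0 = 12 | 3·4 = 12
M: 2·0+1·3+3·0+2·4+5·2 = 21 | 3·7 = 21
Q: 2·0+1·4+3·0+2·2+5·2 = 18 | 3·6 = 18
gcd(2,1,3,2,5,3) = 1

Coefficients: [2, 1, 3, 2, 5, 3]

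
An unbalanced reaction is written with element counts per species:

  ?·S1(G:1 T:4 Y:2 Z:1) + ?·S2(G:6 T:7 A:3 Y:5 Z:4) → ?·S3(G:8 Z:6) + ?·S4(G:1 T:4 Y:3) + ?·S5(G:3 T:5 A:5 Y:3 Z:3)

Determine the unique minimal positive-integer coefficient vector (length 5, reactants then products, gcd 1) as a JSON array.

G: 1·1+5·6 = 31 | 2·8+6·1+3·3 = 31
T: 1·4+5·7 = 39 | 2·0+6·4+3·5 = 39
A: 1·0+5·3 = 15 | 2·0+6·0+3·5 = 15
Y: 1·2+5·5 = 27 | 2·0+6·3+3·3 = 27
Z: 1·1+5·4 = 21 | 2·6+6·0+3·3 = 21
gcd(1,5,2,6,3) = 1

Coefficients: [1, 5, 2, 6, 3]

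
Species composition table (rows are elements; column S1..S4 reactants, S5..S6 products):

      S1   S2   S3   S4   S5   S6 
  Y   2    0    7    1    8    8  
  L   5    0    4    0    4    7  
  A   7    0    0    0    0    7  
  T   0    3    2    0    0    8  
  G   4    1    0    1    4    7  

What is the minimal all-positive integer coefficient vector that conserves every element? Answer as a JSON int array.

Coefficients: [2, 4, 2, 6, 1, 2]

Y: 2·2+4·0+2·7+6·1 = 24 | 1·8+2·8 = 24
L: 2·5+4·0+2·4+6·0 = 18 | 1·4+2·7 = 18
A: 2·7+4·0+2·0+6·0 = 14 | 1·0+2·7 = 14
T: 2·0+4·3+2·2+6·0 = 16 | 1·0+2·8 = 16
G: 2·4+4·1+2·0+6·1 = 18 | 1·4+2·7 = 18
gcd(2,4,2,6,1,2) = 1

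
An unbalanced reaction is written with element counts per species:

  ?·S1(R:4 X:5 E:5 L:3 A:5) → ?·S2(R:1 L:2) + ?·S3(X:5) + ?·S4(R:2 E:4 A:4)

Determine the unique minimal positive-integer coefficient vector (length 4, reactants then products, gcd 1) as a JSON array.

Coefficients: [4, 6, 4, 5]

R: 4·4 = 16 | 6·1+4·0+5·2 = 16
X: 4·5 = 20 | 6·0+4·5+5·0 = 20
E: 4·5 = 20 | 6·0+4·0+5·4 = 20
L: 4·3 = 12 | 6·2+4·0+5·0 = 12
A: 4·5 = 20 | 6·0+4·0+5·4 = 20
gcd(4,6,4,5) = 1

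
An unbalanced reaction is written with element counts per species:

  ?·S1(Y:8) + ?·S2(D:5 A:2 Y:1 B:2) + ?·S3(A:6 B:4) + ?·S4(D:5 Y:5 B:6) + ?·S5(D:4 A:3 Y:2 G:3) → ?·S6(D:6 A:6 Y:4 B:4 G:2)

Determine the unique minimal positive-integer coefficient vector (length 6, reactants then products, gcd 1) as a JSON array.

Coefficients: [1, 3, 3, 1, 4, 6]

D: 1·0+3·5+3·0+1·5+4·4 = 36 | 6·6 = 36
A: 1·0+3·2+3·6+1·0+4·3 = 36 | 6·6 = 36
Y: 1·8+3·1+3·0+1·5+4·2 = 24 | 6·4 = 24
B: 1·0+3·2+3·4+1·6+4·0 = 24 | 6·4 = 24
G: 1·0+3·0+3·0+1·0+4·3 = 12 | 6·2 = 12
gcd(1,3,3,1,4,6) = 1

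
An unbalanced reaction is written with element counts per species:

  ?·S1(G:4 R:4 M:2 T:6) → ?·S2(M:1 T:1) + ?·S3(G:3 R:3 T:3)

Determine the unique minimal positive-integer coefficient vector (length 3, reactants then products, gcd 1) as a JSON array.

Coefficients: [3, 6, 4]

G: 3·4 = 12 | 6·0+4·3 = 12
R: 3·4 = 12 | 6·0+4·3 = 12
M: 3·2 = 6 | 6·1+4·0 = 6
T: 3·6 = 18 | 6·1+4·3 = 18
gcd(3,6,4) = 1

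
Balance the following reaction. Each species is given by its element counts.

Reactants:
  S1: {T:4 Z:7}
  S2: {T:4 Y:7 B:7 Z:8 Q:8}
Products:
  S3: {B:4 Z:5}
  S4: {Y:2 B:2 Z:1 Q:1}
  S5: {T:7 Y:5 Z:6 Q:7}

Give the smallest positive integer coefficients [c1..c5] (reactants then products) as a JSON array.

T: 3·4+4·4 = 28 | 5·0+4·0+4·7 = 28
Y: 3·0+4·7 = 28 | 5·0+4·2+4·5 = 28
B: 3·0+4·7 = 28 | 5·4+4·2+4·0 = 28
Z: 3·7+4·8 = 53 | 5·5+4·1+4·6 = 53
Q: 3·0+4·8 = 32 | 5·0+4·1+4·7 = 32
gcd(3,4,5,4,4) = 1

Coefficients: [3, 4, 5, 4, 4]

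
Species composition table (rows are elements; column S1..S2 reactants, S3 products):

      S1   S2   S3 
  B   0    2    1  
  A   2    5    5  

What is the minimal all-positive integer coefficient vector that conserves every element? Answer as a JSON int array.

Coefficients: [5, 2, 4]

B: 5·0+2·2 = 4 | 4·1 = 4
A: 5·2+2·5 = 20 | 4·5 = 20
gcd(5,2,4) = 1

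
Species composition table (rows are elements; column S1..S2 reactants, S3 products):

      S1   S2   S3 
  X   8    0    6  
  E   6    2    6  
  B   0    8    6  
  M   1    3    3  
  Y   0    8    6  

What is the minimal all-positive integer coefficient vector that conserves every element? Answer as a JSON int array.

Coefficients: [3, 3, 4]

X: 3·8+3·0 = 24 | 4·6 = 24
E: 3·6+3·2 = 24 | 4·6 = 24
B: 3·0+3·8 = 24 | 4·6 = 24
M: 3·1+3·3 = 12 | 4·3 = 12
Y: 3·0+3·8 = 24 | 4·6 = 24
gcd(3,3,4) = 1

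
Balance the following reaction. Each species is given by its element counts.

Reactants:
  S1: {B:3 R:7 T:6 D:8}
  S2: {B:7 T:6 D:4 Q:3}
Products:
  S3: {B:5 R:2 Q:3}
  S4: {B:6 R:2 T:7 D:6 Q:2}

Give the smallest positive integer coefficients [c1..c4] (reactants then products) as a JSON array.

B: 2·3+5·7 = 41 | 1·5+6·6 = 41
R: 2·7+5·0 = 14 | 1·2+6·2 = 14
T: 2·6+5·6 = 42 | 1·0+6·7 = 42
D: 2·8+5·4 = 36 | 1·0+6·6 = 36
Q: 2·0+5·3 = 15 | 1·3+6·2 = 15
gcd(2,5,1,6) = 1

Coefficients: [2, 5, 1, 6]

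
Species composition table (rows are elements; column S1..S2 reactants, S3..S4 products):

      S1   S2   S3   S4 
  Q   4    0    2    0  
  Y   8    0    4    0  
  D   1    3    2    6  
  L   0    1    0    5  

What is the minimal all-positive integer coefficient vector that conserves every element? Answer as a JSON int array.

Coefficients: [3, 5, 6, 1]

Q: 3·4+5·0 = 12 | 6·2+1·0 = 12
Y: 3·8+5·0 = 24 | 6·4+1·0 = 24
D: 3·1+5·3 = 18 | 6·2+1·6 = 18
L: 3·0+5·1 = 5 | 6·0+1·5 = 5
gcd(3,5,6,1) = 1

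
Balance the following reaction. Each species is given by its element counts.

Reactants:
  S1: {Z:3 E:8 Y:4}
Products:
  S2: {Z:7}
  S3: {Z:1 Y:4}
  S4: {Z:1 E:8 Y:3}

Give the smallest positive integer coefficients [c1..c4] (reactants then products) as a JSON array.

Z: 4·3 = 12 | 1·7+1·1+4·1 = 12
E: 4·8 = 32 | 1·0+1·0+4·8 = 32
Y: 4·4 = 16 | 1·0+1·4+4·3 = 16
gcd(4,1,1,4) = 1

Coefficients: [4, 1, 1, 4]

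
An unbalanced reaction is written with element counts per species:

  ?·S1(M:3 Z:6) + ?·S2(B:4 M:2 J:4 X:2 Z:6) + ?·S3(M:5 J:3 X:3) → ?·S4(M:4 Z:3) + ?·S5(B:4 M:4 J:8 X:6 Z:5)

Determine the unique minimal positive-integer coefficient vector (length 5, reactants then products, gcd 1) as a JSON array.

Coefficients: [2, 3, 4, 5, 3]

B: 2·0+3·4+4·0 = 12 | 5·0+3·4 = 12
M: 2·3+3·2+4·5 = 32 | 5·4+3·4 = 32
J: 2·0+3·4+4·3 = 24 | 5·0+3·8 = 24
X: 2·0+3·2+4·3 = 18 | 5·0+3·6 = 18
Z: 2·6+3·6+4·0 = 30 | 5·3+3·5 = 30
gcd(2,3,4,5,3) = 1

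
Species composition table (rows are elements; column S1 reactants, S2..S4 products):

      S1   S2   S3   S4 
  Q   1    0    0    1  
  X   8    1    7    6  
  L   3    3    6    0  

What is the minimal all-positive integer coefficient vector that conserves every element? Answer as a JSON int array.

Coefficients: [5, 3, 1, 5]

Q: 5·1 = 5 | 3·0+1·0+5·1 = 5
X: 5·8 = 40 | 3·1+1·7+5·6 = 40
L: 5·3 = 15 | 3·3+1·6+5·0 = 15
gcd(5,3,1,5) = 1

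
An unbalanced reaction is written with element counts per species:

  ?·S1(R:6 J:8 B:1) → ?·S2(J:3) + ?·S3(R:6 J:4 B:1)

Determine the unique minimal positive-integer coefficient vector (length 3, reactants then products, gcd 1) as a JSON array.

Coefficients: [3, 4, 3]

R: 3·6 = 18 | 4·0+3·6 = 18
J: 3·8 = 24 | 4·3+3·4 = 24
B: 3·1 = 3 | 4·0+3·1 = 3
gcd(3,4,3) = 1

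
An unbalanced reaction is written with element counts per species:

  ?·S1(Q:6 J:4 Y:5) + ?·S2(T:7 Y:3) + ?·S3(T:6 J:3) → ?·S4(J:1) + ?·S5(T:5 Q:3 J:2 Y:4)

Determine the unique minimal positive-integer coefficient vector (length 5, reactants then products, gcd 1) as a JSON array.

Coefficients: [2, 2, 1, 3, 4]

T: 2·0+2·7+1·6 = 20 | 3·0+4·5 = 20
Q: 2·6+2·0+1·0 = 12 | 3·0+4·3 = 12
J: 2·4+2·0+1·3 = 11 | 3·1+4·2 = 11
Y: 2·5+2·3+1·0 = 16 | 3·0+4·4 = 16
gcd(2,2,1,3,4) = 1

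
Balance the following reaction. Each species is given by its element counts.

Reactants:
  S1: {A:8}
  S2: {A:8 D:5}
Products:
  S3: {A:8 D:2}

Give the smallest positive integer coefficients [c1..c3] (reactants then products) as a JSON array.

Coefficients: [3, 2, 5]

A: 3·8+2·8 = 40 | 5·8 = 40
D: 3·0+2·5 = 10 | 5·2 = 10
gcd(3,2,5) = 1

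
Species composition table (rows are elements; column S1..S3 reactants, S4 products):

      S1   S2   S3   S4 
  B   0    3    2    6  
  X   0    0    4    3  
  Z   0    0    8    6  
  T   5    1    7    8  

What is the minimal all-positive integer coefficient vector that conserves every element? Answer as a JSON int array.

Coefficients: [1, 6, 3, 4]

B: 1·0+6·3+3·2 = 24 | 4·6 = 24
X: 1·0+6·0+3·4 = 12 | 4·3 = 12
Z: 1·0+6·0+3·8 = 24 | 4·6 = 24
T: 1·5+6·1+3·7 = 32 | 4·8 = 32
gcd(1,6,3,4) = 1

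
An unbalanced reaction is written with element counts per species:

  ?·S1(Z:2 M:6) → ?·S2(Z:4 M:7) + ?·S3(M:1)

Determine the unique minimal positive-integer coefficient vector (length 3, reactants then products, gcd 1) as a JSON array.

Z: 2·2 = 4 | 1·4+5·0 = 4
M: 2·6 = 12 | 1·7+5·1 = 12
gcd(2,1,5) = 1

Coefficients: [2, 1, 5]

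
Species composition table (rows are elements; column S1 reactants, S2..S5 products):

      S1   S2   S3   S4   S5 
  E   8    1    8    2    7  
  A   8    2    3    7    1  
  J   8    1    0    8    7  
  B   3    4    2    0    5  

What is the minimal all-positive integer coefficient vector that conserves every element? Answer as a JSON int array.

Coefficients: [5, 1, 3, 4, 1]

E: 5·8 = 40 | 1·1+3·8+4·2+1·7 = 40
A: 5·8 = 40 | 1·2+3·3+4·7+1·1 = 40
J: 5·8 = 40 | 1·1+3·0+4·8+1·7 = 40
B: 5·3 = 15 | 1·4+3·2+4·0+1·5 = 15
gcd(5,1,3,4,1) = 1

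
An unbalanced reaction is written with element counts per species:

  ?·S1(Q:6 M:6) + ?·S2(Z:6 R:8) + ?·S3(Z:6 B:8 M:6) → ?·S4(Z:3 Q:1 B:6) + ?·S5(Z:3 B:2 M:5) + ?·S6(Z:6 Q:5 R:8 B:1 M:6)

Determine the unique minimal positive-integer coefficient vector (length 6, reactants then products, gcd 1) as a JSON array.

Coefficients: [4, 4, 5, 4, 6, 4]

Z: 4·0+4·6+5·6 = 54 | 4·3+6·3+4·6 = 54
Q: 4·6+4·0+5·0 = 24 | 4·1+6·0+4·5 = 24
R: 4·0+4·8+5·0 = 32 | 4·0+6·0+4·8 = 32
B: 4·0+4·0+5·8 = 40 | 4·6+6·2+4·1 = 40
M: 4·6+4·0+5·6 = 54 | 4·0+6·5+4·6 = 54
gcd(4,4,5,4,6,4) = 1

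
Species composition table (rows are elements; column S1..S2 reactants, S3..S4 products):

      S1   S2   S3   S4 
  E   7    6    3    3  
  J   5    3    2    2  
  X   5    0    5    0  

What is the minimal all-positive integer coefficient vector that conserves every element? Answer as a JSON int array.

Coefficients: [3, 1, 3, 6]

E: 3·7+1·6 = 27 | 3·3+6·3 = 27
J: 3·5+1·3 = 18 | 3·2+6·2 = 18
X: 3·5+1·0 = 15 | 3·5+6·0 = 15
gcd(3,1,3,6) = 1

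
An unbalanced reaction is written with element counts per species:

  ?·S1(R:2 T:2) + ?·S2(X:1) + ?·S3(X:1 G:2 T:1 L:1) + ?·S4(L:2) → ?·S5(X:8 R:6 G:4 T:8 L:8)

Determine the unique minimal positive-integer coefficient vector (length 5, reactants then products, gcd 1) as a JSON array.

Coefficients: [3, 6, 2, 3, 1]

X: 3·0+6·1+2·1+3·0 = 8 | 1·8 = 8
R: 3·2+6·0+2·0+3·0 = 6 | 1·6 = 6
G: 3·0+6·0+2·2+3·0 = 4 | 1·4 = 4
T: 3·2+6·0+2·1+3·0 = 8 | 1·8 = 8
L: 3·0+6·0+2·1+3·2 = 8 | 1·8 = 8
gcd(3,6,2,3,1) = 1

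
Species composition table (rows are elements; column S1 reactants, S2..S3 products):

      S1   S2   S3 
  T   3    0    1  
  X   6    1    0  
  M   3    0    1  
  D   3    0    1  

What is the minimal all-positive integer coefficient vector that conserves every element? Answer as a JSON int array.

Coefficients: [1, 6, 3]

T: 1·3 = 3 | 6·0+3·1 = 3
X: 1·6 = 6 | 6·1+3·0 = 6
M: 1·3 = 3 | 6·0+3·1 = 3
D: 1·3 = 3 | 6·0+3·1 = 3
gcd(1,6,3) = 1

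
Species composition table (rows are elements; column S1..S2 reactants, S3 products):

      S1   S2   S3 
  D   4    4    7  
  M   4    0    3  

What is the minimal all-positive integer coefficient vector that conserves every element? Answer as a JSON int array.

Coefficients: [3, 4, 4]

D: 3·4+4·4 = 28 | 4·7 = 28
M: 3·4+4·0 = 12 | 4·3 = 12
gcd(3,4,4) = 1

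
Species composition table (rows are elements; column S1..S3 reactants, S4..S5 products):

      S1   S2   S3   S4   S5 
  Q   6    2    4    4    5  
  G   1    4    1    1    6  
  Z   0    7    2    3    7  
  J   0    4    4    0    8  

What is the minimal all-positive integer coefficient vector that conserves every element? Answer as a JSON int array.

Coefficients: [2, 3, 1, 3, 2]

Q: 2·6+3·2+1·4 = 22 | 3·4+2·5 = 22
G: 2·1+3·4+1·1 = 15 | 3·1+2·6 = 15
Z: 2·0+3·7+1·2 = 23 | 3·3+2·7 = 23
J: 2·0+3·4+1·4 = 16 | 3·0+2·8 = 16
gcd(2,3,1,3,2) = 1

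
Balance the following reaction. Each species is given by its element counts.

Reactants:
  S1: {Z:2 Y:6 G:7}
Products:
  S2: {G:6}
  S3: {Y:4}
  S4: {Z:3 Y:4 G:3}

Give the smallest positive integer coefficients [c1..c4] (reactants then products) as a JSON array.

Z: 6·2 = 12 | 5·0+5·0+4·3 = 12
Y: 6·6 = 36 | 5·0+5·4+4·4 = 36
G: 6·7 = 42 | 5·6+5·0+4·3 = 42
gcd(6,5,5,4) = 1

Coefficients: [6, 5, 5, 4]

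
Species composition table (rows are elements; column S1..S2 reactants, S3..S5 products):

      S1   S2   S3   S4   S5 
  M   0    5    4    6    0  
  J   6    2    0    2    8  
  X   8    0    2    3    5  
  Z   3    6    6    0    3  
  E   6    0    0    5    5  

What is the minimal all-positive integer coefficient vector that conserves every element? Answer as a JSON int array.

M: 5·0+6·5 = 30 | 6·4+1·6+5·0 = 30
J: 5·6+6·2 = 42 | 6·0+1·2+5·8 = 42
X: 5·8+6·0 = 40 | 6·2+1·3+5·5 = 40
Z: 5·3+6·6 = 51 | 6·6+1·0+5·3 = 51
E: 5·6+6·0 = 30 | 6·0+1·5+5·5 = 30
gcd(5,6,6,1,5) = 1

Coefficients: [5, 6, 6, 1, 5]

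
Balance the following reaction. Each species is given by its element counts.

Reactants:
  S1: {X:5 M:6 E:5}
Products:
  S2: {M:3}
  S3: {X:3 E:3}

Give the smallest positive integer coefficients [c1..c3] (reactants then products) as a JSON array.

Coefficients: [3, 6, 5]

X: 3·5 = 15 | 6·0+5·3 = 15
M: 3·6 = 18 | 6·3+5·0 = 18
E: 3·5 = 15 | 6·0+5·3 = 15
gcd(3,6,5) = 1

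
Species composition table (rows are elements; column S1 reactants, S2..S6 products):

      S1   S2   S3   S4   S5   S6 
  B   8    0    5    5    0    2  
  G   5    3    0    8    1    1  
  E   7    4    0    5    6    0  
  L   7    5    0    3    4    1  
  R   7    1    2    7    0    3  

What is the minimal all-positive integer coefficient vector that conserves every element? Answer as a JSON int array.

Coefficients: [5, 3, 5, 1, 3, 5]

B: 5·8 = 40 | 3·0+5·5+1·5+3·0+5·2 = 40
G: 5·5 = 25 | 3·3+5·0+1·8+3·1+5·1 = 25
E: 5·7 = 35 | 3·4+5·0+1·5+3·6+5·0 = 35
L: 5·7 = 35 | 3·5+5·0+1·3+3·4+5·1 = 35
R: 5·7 = 35 | 3·1+5·2+1·7+3·0+5·3 = 35
gcd(5,3,5,1,3,5) = 1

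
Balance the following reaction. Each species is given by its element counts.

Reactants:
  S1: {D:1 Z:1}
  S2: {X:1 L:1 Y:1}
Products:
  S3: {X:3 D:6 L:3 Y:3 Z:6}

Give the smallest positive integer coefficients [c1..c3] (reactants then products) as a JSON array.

X: 6·0+3·1 = 3 | 1·3 = 3
D: 6·1+3·0 = 6 | 1·6 = 6
L: 6·0+3·1 = 3 | 1·3 = 3
Y: 6·0+3·1 = 3 | 1·3 = 3
Z: 6·1+3·0 = 6 | 1·6 = 6
gcd(6,3,1) = 1

Coefficients: [6, 3, 1]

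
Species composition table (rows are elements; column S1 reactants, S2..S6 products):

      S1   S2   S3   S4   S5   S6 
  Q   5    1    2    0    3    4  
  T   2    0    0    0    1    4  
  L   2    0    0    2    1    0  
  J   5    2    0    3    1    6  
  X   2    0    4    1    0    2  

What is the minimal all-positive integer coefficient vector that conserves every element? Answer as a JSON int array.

Q: 4·5 = 20 | 2·1+1·2+2·0+4·3+1·4 = 20
T: 4·2 = 8 | 2·0+1·0+2·0+4·1+1·4 = 8
L: 4·2 = 8 | 2·0+1·0+2·2+4·1+1·0 = 8
J: 4·5 = 20 | 2·2+1·0+2·3+4·1+1·6 = 20
X: 4·2 = 8 | 2·0+1·4+2·1+4·0+1·2 = 8
gcd(4,2,1,2,4,1) = 1

Coefficients: [4, 2, 1, 2, 4, 1]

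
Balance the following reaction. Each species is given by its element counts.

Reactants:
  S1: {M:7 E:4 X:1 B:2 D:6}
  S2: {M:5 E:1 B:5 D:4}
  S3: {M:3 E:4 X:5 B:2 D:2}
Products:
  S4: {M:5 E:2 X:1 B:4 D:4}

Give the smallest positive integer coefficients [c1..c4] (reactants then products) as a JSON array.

M: 1·7+4·5+1·3 = 30 | 6·5 = 30
E: 1·4+4·1+1·4 = 12 | 6·2 = 12
X: 1·1+4·0+1·5 = 6 | 6·1 = 6
B: 1·2+4·5+1·2 = 24 | 6·4 = 24
D: 1·6+4·4+1·2 = 24 | 6·4 = 24
gcd(1,4,1,6) = 1

Coefficients: [1, 4, 1, 6]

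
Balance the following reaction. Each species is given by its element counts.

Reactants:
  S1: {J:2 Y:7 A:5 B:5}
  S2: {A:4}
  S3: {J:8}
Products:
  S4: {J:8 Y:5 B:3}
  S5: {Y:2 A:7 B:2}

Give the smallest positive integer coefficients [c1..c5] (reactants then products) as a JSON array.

J: 4·2+2·0+3·8 = 32 | 4·8+4·0 = 32
Y: 4·7+2·0+3·0 = 28 | 4·5+4·2 = 28
A: 4·5+2·4+3·0 = 28 | 4·0+4·7 = 28
B: 4·5+2·0+3·0 = 20 | 4·3+4·2 = 20
gcd(4,2,3,4,4) = 1

Coefficients: [4, 2, 3, 4, 4]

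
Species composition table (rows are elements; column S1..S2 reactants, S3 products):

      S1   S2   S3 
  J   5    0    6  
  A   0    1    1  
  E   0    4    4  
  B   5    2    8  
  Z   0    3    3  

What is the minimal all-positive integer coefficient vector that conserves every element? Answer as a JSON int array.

J: 6·5+5·0 = 30 | 5·6 = 30
A: 6·0+5·1 = 5 | 5·1 = 5
E: 6·0+5·4 = 20 | 5·4 = 20
B: 6·5+5·2 = 40 | 5·8 = 40
Z: 6·0+5·3 = 15 | 5·3 = 15
gcd(6,5,5) = 1

Coefficients: [6, 5, 5]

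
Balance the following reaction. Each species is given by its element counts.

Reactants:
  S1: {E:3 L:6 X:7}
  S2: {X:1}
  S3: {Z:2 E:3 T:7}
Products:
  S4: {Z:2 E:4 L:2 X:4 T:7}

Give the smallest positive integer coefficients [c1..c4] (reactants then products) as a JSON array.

Coefficients: [1, 5, 3, 3]

Z: 1·0+5·0+3·2 = 6 | 3·2 = 6
E: 1·3+5·0+3·3 = 12 | 3·4 = 12
L: 1·6+5·0+3·0 = 6 | 3·2 = 6
X: 1·7+5·1+3·0 = 12 | 3·4 = 12
T: 1·0+5·0+3·7 = 21 | 3·7 = 21
gcd(1,5,3,3) = 1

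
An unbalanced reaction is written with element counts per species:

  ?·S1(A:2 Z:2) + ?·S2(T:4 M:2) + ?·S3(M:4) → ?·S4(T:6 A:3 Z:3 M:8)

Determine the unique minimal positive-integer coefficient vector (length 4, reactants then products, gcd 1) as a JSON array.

T: 6·0+6·4+5·0 = 24 | 4·6 = 24
A: 6·2+6·0+5·0 = 12 | 4·3 = 12
Z: 6·2+6·0+5·0 = 12 | 4·3 = 12
M: 6·0+6·2+5·4 = 32 | 4·8 = 32
gcd(6,6,5,4) = 1

Coefficients: [6, 6, 5, 4]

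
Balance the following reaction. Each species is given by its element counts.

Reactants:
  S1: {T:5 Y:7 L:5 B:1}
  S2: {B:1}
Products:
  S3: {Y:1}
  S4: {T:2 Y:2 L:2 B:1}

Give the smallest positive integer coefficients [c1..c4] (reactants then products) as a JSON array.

T: 2·5+3·0 = 10 | 4·0+5·2 = 10
Y: 2·7+3·0 = 14 | 4·1+5·2 = 14
L: 2·5+3·0 = 10 | 4·0+5·2 = 10
B: 2·1+3·1 = 5 | 4·0+5·1 = 5
gcd(2,3,4,5) = 1

Coefficients: [2, 3, 4, 5]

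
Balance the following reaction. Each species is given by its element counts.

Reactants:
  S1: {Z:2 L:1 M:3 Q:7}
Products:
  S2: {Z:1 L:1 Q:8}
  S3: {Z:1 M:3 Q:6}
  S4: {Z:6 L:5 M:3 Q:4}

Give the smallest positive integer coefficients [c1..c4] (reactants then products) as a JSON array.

Z: 6·2 = 12 | 1·1+5·1+1·6 = 12
L: 6·1 = 6 | 1·1+5·0+1·5 = 6
M: 6·3 = 18 | 1·0+5·3+1·3 = 18
Q: 6·7 = 42 | 1·8+5·6+1·4 = 42
gcd(6,1,5,1) = 1

Coefficients: [6, 1, 5, 1]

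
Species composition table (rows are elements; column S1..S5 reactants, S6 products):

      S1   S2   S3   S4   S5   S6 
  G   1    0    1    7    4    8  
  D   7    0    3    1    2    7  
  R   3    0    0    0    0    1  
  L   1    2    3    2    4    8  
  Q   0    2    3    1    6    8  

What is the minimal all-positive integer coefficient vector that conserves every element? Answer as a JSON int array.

G: 2·1+4·0+6·1+4·7+3·4 = 48 | 6·8 = 48
D: 2·7+4·0+6·3+4·1+3·2 = 42 | 6·7 = 42
R: 2·3+4·0+6·0+4·0+3·0 = 6 | 6·1 = 6
L: 2·1+4·2+6·3+4·2+3·4 = 48 | 6·8 = 48
Q: 2·0+4·2+6·3+4·1+3·6 = 48 | 6·8 = 48
gcd(2,4,6,4,3,6) = 1

Coefficients: [2, 4, 6, 4, 3, 6]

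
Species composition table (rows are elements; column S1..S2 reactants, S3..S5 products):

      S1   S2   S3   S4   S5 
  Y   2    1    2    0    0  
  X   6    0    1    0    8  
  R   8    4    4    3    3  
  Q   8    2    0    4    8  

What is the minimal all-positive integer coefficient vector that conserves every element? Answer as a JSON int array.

Coefficients: [5, 2, 6, 5, 3]

Y: 5·2+2·1 = 12 | 6·2+5·0+3·0 = 12
X: 5·6+2·0 = 30 | 6·1+5·0+3·8 = 30
R: 5·8+2·4 = 48 | 6·4+5·3+3·3 = 48
Q: 5·8+2·2 = 44 | 6·0+5·4+3·8 = 44
gcd(5,2,6,5,3) = 1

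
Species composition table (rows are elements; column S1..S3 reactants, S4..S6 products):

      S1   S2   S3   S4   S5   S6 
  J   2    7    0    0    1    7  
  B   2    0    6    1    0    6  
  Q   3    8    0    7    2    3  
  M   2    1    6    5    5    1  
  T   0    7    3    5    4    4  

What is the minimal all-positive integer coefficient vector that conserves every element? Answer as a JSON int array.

Coefficients: [1, 3, 3, 2, 2, 3]

J: 1·2+3·7+3·0 = 23 | 2·0+2·1+3·7 = 23
B: 1·2+3·0+3·6 = 20 | 2·1+2·0+3·6 = 20
Q: 1·3+3·8+3·0 = 27 | 2·7+2·2+3·3 = 27
M: 1·2+3·1+3·6 = 23 | 2·5+2·5+3·1 = 23
T: 1·0+3·7+3·3 = 30 | 2·5+2·4+3·4 = 30
gcd(1,3,3,2,2,3) = 1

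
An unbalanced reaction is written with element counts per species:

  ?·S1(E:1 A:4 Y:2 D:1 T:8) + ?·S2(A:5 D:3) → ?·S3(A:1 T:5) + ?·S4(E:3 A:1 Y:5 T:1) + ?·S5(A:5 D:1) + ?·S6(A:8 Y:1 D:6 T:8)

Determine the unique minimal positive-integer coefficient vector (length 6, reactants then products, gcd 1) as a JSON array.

E: 6·1+3·0 = 6 | 6·0+2·3+3·0+2·0 = 6
A: 6·4+3·5 = 39 | 6·1+2·1+3·5+2·8 = 39
Y: 6·2+3·0 = 12 | 6·0+2·5+3·0+2·1 = 12
D: 6·1+3·3 = 15 | 6·0+2·0+3·1+2·6 = 15
T: 6·8+3·0 = 48 | 6·5+2·1+3·0+2·8 = 48
gcd(6,3,6,2,3,2) = 1

Coefficients: [6, 3, 6, 2, 3, 2]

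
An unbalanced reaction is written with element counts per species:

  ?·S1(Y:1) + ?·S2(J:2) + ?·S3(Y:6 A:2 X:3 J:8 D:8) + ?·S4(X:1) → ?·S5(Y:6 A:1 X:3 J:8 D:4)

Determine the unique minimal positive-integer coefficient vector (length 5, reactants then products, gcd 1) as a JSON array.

Y: 6·1+4·0+1·6+3·0 = 12 | 2·6 = 12
A: 6·0+4·0+1·2+3·0 = 2 | 2·1 = 2
X: 6·0+4·0+1·3+3·1 = 6 | 2·3 = 6
J: 6·0+4·2+1·8+3·0 = 16 | 2·8 = 16
D: 6·0+4·0+1·8+3·0 = 8 | 2·4 = 8
gcd(6,4,1,3,2) = 1

Coefficients: [6, 4, 1, 3, 2]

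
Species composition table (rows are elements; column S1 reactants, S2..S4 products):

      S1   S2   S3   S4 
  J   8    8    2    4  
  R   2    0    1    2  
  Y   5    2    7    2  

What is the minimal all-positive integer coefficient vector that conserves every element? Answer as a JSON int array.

Coefficients: [6, 3, 2, 5]

J: 6·8 = 48 | 3·8+2·2+5·4 = 48
R: 6·2 = 12 | 3·0+2·1+5·2 = 12
Y: 6·5 = 30 | 3·2+2·7+5·2 = 30
gcd(6,3,2,5) = 1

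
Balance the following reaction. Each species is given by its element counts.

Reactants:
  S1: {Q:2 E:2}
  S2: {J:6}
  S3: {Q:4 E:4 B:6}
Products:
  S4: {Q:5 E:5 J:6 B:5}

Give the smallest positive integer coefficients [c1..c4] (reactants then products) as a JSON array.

Q: 5·2+6·0+5·4 = 30 | 6·5 = 30
E: 5·2+6·0+5·4 = 30 | 6·5 = 30
J: 5·0+6·6+5·0 = 36 | 6·6 = 36
B: 5·0+6·0+5·6 = 30 | 6·5 = 30
gcd(5,6,5,6) = 1

Coefficients: [5, 6, 5, 6]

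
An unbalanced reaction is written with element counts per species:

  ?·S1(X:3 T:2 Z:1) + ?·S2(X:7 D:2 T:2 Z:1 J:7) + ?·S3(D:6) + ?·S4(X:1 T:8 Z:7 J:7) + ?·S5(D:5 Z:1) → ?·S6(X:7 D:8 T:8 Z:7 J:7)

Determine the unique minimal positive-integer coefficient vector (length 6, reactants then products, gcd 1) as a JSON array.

X: 6·3+2·7+1·0+3·1+6·0 = 35 | 5·7 = 35
D: 6·0+2·2+1·6+3·0+6·5 = 40 | 5·8 = 40
T: 6·2+2·2+1·0+3·8+6·0 = 40 | 5·8 = 40
Z: 6·1+2·1+1·0+3·7+6·1 = 35 | 5·7 = 35
J: 6·0+2·7+1·0+3·7+6·0 = 35 | 5·7 = 35
gcd(6,2,1,3,6,5) = 1

Coefficients: [6, 2, 1, 3, 6, 5]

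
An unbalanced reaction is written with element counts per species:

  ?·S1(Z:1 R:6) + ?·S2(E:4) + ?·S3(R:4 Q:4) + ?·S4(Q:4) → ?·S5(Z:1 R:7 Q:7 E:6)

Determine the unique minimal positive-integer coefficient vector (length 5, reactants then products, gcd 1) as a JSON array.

Z: 4·1+6·0+1·0+6·0 = 4 | 4·1 = 4
R: 4·6+6·0+1·4+6·0 = 28 | 4·7 = 28
Q: 4·0+6·0+1·4+6·4 = 28 | 4·7 = 28
E: 4·0+6·4+1·0+6·0 = 24 | 4·6 = 24
gcd(4,6,1,6,4) = 1

Coefficients: [4, 6, 1, 6, 4]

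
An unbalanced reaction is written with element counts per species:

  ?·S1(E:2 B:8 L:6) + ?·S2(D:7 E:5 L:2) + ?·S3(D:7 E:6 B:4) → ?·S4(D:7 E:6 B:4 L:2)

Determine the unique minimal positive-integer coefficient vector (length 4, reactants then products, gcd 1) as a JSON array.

D: 1·0+2·7+3·7 = 35 | 5·7 = 35
E: 1·2+2·5+3·6 = 30 | 5·6 = 30
B: 1·8+2·0+3·4 = 20 | 5·4 = 20
L: 1·6+2·2+3·0 = 10 | 5·2 = 10
gcd(1,2,3,5) = 1

Coefficients: [1, 2, 3, 5]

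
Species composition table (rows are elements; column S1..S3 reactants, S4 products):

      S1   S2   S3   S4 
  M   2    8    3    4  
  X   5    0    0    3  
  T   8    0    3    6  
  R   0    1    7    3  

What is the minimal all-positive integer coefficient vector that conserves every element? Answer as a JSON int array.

Coefficients: [3, 1, 2, 5]

M: 3·2+1·8+2·3 = 20 | 5·4 = 20
X: 3·5+1·0+2·0 = 15 | 5·3 = 15
T: 3·8+1·0+2·3 = 30 | 5·6 = 30
R: 3·0+1·1+2·7 = 15 | 5·3 = 15
gcd(3,1,2,5) = 1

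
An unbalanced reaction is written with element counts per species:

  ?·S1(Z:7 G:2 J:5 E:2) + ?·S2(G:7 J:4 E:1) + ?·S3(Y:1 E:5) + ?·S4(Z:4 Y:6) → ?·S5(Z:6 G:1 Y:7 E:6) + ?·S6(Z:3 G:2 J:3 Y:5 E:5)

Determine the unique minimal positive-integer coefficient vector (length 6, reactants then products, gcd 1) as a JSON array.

Z: 1·7+1·0+6·0+5·4 = 27 | 3·6+3·3 = 27
G: 1·2+1·7+6·0+5·0 = 9 | 3·1+3·2 = 9
J: 1·5+1·4+6·0+5·0 = 9 | 3·0+3·3 = 9
Y: 1·0+1·0+6·1+5·6 = 36 | 3·7+3·5 = 36
E: 1·2+1·1+6·5+5·0 = 33 | 3·6+3·5 = 33
gcd(1,1,6,5,3,3) = 1

Coefficients: [1, 1, 6, 5, 3, 3]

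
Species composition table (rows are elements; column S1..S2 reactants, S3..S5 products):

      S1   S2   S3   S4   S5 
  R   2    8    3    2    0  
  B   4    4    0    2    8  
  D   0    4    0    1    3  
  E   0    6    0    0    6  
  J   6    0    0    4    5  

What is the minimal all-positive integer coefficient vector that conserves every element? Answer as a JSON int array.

Coefficients: [3, 2, 6, 2, 2]

R: 3·2+2·8 = 22 | 6·3+2·2+2·0 = 22
B: 3·4+2·4 = 20 | 6·0+2·2+2·8 = 20
D: 3·0+2·4 = 8 | 6·0+2·1+2·3 = 8
E: 3·0+2·6 = 12 | 6·0+2·0+2·6 = 12
J: 3·6+2·0 = 18 | 6·0+2·4+2·5 = 18
gcd(3,2,6,2,2) = 1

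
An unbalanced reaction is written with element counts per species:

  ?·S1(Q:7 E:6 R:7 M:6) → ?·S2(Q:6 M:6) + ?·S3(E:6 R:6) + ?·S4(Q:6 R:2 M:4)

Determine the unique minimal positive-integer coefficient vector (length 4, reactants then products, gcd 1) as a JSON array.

Q: 6·7 = 42 | 4·6+6·0+3·6 = 42
E: 6·6 = 36 | 4·0+6·6+3·0 = 36
R: 6·7 = 42 | 4·0+6·6+3·2 = 42
M: 6·6 = 36 | 4·6+6·0+3·4 = 36
gcd(6,4,6,3) = 1

Coefficients: [6, 4, 6, 3]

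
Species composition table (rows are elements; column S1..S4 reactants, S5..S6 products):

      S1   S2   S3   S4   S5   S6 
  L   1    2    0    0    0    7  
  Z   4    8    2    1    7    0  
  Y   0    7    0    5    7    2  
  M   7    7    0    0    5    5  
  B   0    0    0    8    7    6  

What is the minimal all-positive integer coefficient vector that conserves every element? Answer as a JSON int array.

Coefficients: [3, 2, 4, 6, 6, 1]

L: 3·1+2·2+4·0+6·0 = 7 | 6·0+1·7 = 7
Z: 3·4+2·8+4·2+6·1 = 42 | 6·7+1·0 = 42
Y: 3·0+2·7+4·0+6·5 = 44 | 6·7+1·2 = 44
M: 3·7+2·7+4·0+6·0 = 35 | 6·5+1·5 = 35
B: 3·0+2·0+4·0+6·8 = 48 | 6·7+1·6 = 48
gcd(3,2,4,6,6,1) = 1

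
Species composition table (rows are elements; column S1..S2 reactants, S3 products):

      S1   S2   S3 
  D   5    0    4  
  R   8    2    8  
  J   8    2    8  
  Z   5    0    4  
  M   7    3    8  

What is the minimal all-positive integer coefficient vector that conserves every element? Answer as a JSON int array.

D: 4·5+4·0 = 20 | 5·4 = 20
R: 4·8+4·2 = 40 | 5·8 = 40
J: 4·8+4·2 = 40 | 5·8 = 40
Z: 4·5+4·0 = 20 | 5·4 = 20
M: 4·7+4·3 = 40 | 5·8 = 40
gcd(4,4,5) = 1

Coefficients: [4, 4, 5]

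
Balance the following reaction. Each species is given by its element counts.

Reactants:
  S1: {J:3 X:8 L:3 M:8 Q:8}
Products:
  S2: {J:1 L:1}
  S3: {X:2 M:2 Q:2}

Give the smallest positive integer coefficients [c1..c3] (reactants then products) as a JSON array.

J: 1·3 = 3 | 3·1+4·0 = 3
X: 1·8 = 8 | 3·0+4·2 = 8
L: 1·3 = 3 | 3·1+4·0 = 3
M: 1·8 = 8 | 3·0+4·2 = 8
Q: 1·8 = 8 | 3·0+4·2 = 8
gcd(1,3,4) = 1

Coefficients: [1, 3, 4]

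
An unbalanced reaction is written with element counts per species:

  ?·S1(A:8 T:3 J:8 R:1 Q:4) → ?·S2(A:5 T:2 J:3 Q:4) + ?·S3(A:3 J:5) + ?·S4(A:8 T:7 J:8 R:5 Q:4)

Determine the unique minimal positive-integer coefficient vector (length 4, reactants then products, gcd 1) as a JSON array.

Coefficients: [5, 4, 4, 1]

A: 5·8 = 40 | 4·5+4·3+1·8 = 40
T: 5·3 = 15 | 4·2+4·0+1·7 = 15
J: 5·8 = 40 | 4·3+4·5+1·8 = 40
R: 5·1 = 5 | 4·0+4·0+1·5 = 5
Q: 5·4 = 20 | 4·4+4·0+1·4 = 20
gcd(5,4,4,1) = 1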